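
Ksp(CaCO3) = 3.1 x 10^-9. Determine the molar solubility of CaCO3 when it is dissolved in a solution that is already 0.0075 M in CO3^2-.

CaCO3(s) ⇌ Ca^2+ + CO3^2-
Ksp = [Ca^2+][CO3^2-]
Let s = moles of CaCO3 that dissolve per litre. [Ca^2+] = s, [CO3^2-] = 0.0075 + s ≈ 0.0075 (common-ion effect: CO3^2- is already 0.0075 M).
Ksp ≈ s × 0.0075
s = 4.1 × 10^-7 M
Check: s = 4.1 × 10^-7 ≪ 0.0075, so the approximation is valid.

s ≈ 4.1 × 10^-7 M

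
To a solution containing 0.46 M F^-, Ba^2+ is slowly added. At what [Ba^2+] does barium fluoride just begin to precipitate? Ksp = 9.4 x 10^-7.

BaF2(s) ⇌ Ba^2+ + 2 F^-
Ksp = [Ba^2+][F^-]^2
Precipitation begins when Q = Ksp. With [F^-] = 0.46 M:
9.4 x 10^-7 = (0.46)^2 × [Ba^2+]
[Ba^2+] = (9.4 x 10^-7 / 2.12 x 10^-1) = 4.4 × 10^-6 M

[Ba^2+] = 4.4e-6 M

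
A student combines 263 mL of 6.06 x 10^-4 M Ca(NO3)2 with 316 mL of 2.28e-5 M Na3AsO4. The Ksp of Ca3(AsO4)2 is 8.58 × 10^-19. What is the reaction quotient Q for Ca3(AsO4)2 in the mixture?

Q = 3.23 x 10^-21

Total volume = 263 + 316 = 579 mL.
[Ca^2+] = 6.06 × 10^-4 × (263/579) = 2.753 × 10^-4 M
[AsO4^3-] = 2.28 x 10^-5 × (316/579) = 1.244 × 10^-5 M
Ca3(AsO4)2(s) ⇌ 3 Ca^2+ + 2 AsO4^3-, so Q = [Ca^2+]^3[AsO4^3-]^2
Q = (2.753 × 10^-4)^3(1.244 × 10^-5)^2 = 3.23 × 10^-21
Q < Ksp, so no precipitate of Ca3(AsO4)2 forms.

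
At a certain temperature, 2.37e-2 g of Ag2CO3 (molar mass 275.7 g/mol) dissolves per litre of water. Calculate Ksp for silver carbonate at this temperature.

Molar solubility s = (2.37 × 10^-2 g/L) / (275.7 g/mol) = 8.596 × 10^-5 M.
Ag2CO3(s) ⇌ 2 Ag^+ + CO3^2-
Let s = molar solubility. Then [Ag^+] = 2s and [CO3^2-] = s.
Ksp = [Ag^+]^2[CO3^2-]
So Ksp = (2s)^2 × s = 4s^3
With s = 8.596 x 10^-5: Ksp = 2.54 × 10^-12

Ksp = 2.54 × 10^-12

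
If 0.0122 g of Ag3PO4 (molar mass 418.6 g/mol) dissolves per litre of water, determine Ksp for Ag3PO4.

1.95e-17

Molar solubility s = (1.22 × 10^-2 g/L) / (418.6 g/mol) = 2.914 x 10^-5 M.
Ag3PO4(s) <=> 3 Ag^+ + PO4^3-
If s mol/L of Ag3PO4 dissolves, [Ag^+] = 3s and [PO4^3-] = s.
Ksp = [Ag^+]^3[PO4^3-]
Ksp = (3s)^3s = 27s^4
With s = 2.914 × 10^-5: Ksp = 1.95 x 10^-17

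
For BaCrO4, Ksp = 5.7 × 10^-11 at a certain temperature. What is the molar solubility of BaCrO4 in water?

s ≈ 7.5 × 10^-6 M

BaCrO4(s) <=> Ba^2+ + CrO4^2-
Ksp = [Ba^2+][CrO4^2-]
If s mol/L of BaCrO4 dissolves, [Ba^2+] = s and [CrO4^2-] = s.
Ksp = s^2
s = (5.7 × 10^-11)^(1/2) = 7.5 × 10^-6 M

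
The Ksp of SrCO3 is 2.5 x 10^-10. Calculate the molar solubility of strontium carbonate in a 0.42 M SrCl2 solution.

SrCO3(s) ⇌ Sr^2+ + CO3^2-
Ksp = [Sr^2+][CO3^2-]
Let s = moles of SrCO3 that dissolve per litre. [Sr^2+] = 0.42 + s ≈ 0.42, [CO3^2-] = s (common-ion effect: Sr^2+ is already 0.42 M).
Ksp ≈ 0.42 × s
s = 6.0 × 10^-10 M
Check: s = 6.0 × 10^-10 ≪ 0.42, so the approximation is valid.

6.0 × 10^-10 M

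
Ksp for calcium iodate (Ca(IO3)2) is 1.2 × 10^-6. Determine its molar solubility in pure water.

Ca(IO3)2(s) ⇌ Ca^2+(aq) + 2 IO3^-(aq)
Ksp = [Ca^2+][IO3^-]^2
For each mole of Ca(IO3)2 that dissolves: [Ca^2+] = s, [IO3^-] = 2s.
Substituting: Ksp = s(2s)^2 = 4s^3
Solving, s = (1.2 × 10^-6/4)^(1/3) = 6.7 × 10^-3 M

s ≈ 6.7 × 10^-3 M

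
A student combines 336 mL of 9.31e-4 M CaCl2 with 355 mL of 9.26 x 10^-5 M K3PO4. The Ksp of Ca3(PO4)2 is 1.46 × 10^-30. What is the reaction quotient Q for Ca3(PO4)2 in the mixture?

2.10 × 10^-19

Total volume = 336 + 355 = 691 mL.
[Ca^2+] = 9.31 × 10^-4 × (336/691) = 4.527 × 10^-4 M
[PO4^3-] = 9.26 × 10^-5 × (355/691) = 4.757 × 10^-5 M
Ca3(PO4)2(s) ⇌ 3 Ca^2+(aq) + 2 PO4^3-(aq), so Q = [Ca^2+]^3[PO4^3-]^2
Q = (4.527 x 10^-4)^3(4.757 × 10^-5)^2 = 2.10 × 10^-19
Q > Ksp, so Ca3(PO4)2 will precipitate.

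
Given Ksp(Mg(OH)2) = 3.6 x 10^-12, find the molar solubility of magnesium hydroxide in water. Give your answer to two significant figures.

9.7 × 10^-5 M

Mg(OH)2(s) ⇌ Mg^2+ + 2 OH^-
Ksp = [Mg^2+][OH^-]^2
Let s = molar solubility. Then [Mg^2+] = s and [OH^-] = 2s.
Ksp = s(2s)^2 = 4s^3
s = (3.6 x 10^-12 / 4)^(1/3) = 9.7 x 10^-5 M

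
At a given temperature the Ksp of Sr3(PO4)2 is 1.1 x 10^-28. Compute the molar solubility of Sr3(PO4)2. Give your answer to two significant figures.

1.0 × 10^-6 M

Sr3(PO4)2(s) <=> 3 Sr^2+(aq) + 2 PO4^3-(aq)
Ksp = [Sr^2+]^3[PO4^3-]^2
If s mol/L of Sr3(PO4)2 dissolves, [Sr^2+] = 3s and [PO4^3-] = 2s.
Substituting: Ksp = (3s)^3(2s)^2 = 108s^5
Solving, s = (1.1 x 10^-28/108)^(1/5) = 1.0 × 10^-6 M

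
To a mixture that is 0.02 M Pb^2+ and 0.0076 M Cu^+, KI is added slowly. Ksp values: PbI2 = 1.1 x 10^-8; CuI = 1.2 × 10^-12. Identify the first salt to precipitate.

CuI

Each salt begins to precipitate when Q = Ksp, i.e. when [I^-] reaches its threshold.
For PbI2: 1.1 x 10^-8 = 0.02 × [I^-]^2  ⇒  [I^-] = 7.4 x 10^-4 M.
For CuI: 1.2 × 10^-12 = 0.0076 × [I^-]  ⇒  [I^-] = 1.6 x 10^-10 M.
The salt with the lower threshold [I^-] precipitates first: CuI.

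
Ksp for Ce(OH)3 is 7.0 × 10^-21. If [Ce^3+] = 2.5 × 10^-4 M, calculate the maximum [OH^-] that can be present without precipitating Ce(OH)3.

Ce(OH)3(s) ⇌ Ce^3+(aq) + 3 OH^-(aq)
Ksp = [Ce^3+][OH^-]^3
Precipitation begins when Q = Ksp. With [Ce^3+] = 2.5 × 10^-4 M:
7.0 × 10^-21 = (2.5 × 10^-4) × [OH^-]^3
[OH^-] = (7.0 × 10^-21 / 2.5 × 10^-4)^(1/3) = 3.0 × 10^-6 M

3.0 × 10^-6 M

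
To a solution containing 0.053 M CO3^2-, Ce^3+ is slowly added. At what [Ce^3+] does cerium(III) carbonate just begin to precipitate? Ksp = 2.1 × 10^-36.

Ce2(CO3)3(s) <=> 2 Ce^3+(aq) + 3 CO3^2-(aq)
Ksp = [Ce^3+]^2[CO3^2-]^3
Precipitation begins when Q = Ksp. With [CO3^2-] = 0.053 M:
2.1 × 10^-36 = (0.053)^3 × [Ce^3+]^2
[Ce^3+] = (2.1 × 10^-36 / 1.49 × 10^-4)^(1/2) = 1.2 × 10^-16 M

1.2 × 10^-16 M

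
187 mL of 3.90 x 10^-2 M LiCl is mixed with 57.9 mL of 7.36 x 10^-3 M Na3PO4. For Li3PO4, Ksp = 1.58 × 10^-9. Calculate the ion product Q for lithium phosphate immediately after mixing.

Total volume = 187 + 57.9 = 244.9 mL.
[Li^+] = 3.90 × 10^-2 × (187/244.9) = 2.978 x 10^-2 M
[PO4^3-] = 7.36 × 10^-3 × (57.9/244.9) = 1.740 x 10^-3 M
Li3PO4(s) <=> 3 Li^+ + PO4^3-, so Q = [Li^+]^3[PO4^3-]
Q = (2.978 × 10^-2)^3(1.740 x 10^-3) = 4.60 × 10^-8
Q > Ksp, so Li3PO4 will precipitate.

Q = 4.60e-8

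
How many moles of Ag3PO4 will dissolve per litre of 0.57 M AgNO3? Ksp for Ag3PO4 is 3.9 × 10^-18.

2.1 x 10^-17 M

Ag3PO4(s) ⇌ 3 Ag^+(aq) + PO4^3-(aq)
Ksp = [Ag^+]^3[PO4^3-]
Let s = moles of Ag3PO4 that dissolve per litre. [Ag^+] = 0.57 + 3s ≈ 0.57, [PO4^3-] = s (since Ag^+ from AgNO3 dominates).
Ksp ≈ (0.57)^3 × s
s = 2.1 x 10^-17 M
Check: 3s = 6.3 x 10^-17 ≪ 0.57, so the approximation is valid.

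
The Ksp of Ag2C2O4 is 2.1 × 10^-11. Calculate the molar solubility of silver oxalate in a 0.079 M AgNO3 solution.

Ag2C2O4(s) ⇌ 2 Ag^+ + C2O4^2-
Ksp = [Ag^+]^2[C2O4^2-]
If s mol/L dissolves here, [Ag^+] = 0.079 + 2s ≈ 0.079, [C2O4^2-] = s (Ksp is small, so little additional dissolves).
Ksp ≈ (0.079)^2 × s
s = 3.4 × 10^-9 M
Check: 2s = 6.7 x 10^-9 ≪ 0.079, so the approximation is valid.

s ≈ 3.4 × 10^-9 M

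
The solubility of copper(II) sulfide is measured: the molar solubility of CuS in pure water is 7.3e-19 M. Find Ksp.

Ksp ≈ 5.3 x 10^-37

CuS(s) ⇌ Cu^2+ + S^2-
If s mol/L of CuS dissolves, [Cu^2+] = s and [S^2-] = s.
Ksp = [Cu^2+][S^2-]
Ksp = s × s = s^2
Ksp = (7.3 × 10^-19)^2 = 5.3 × 10^-37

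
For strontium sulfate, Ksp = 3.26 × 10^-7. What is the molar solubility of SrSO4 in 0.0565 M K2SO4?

s = 5.77e-6 M

SrSO4(s) ⇌ Sr^2+(aq) + SO4^2-(aq)
Ksp = [Sr^2+][SO4^2-]
Let s = moles of SrSO4 that dissolve per litre. [Sr^2+] = s, [SO4^2-] = 0.0565 + s ≈ 0.0565 (since SO4^2- from K2SO4 dominates).
Ksp ≈ s × 0.0565
s = 5.77 × 10^-6 M
Check: s = 5.8 x 10^-6 ≪ 0.0565, so the approximation is valid.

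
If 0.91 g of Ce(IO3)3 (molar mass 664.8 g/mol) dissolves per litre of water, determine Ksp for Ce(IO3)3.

Molar solubility s = (9.1 × 10^-1 g/L) / (664.8 g/mol) = 1.37 x 10^-3 M.
Ce(IO3)3(s) ⇌ Ce^3+(aq) + 3 IO3^-(aq)
With molar solubility s: [Ce^3+] = s, [IO3^-] = 3s.
Ksp = [Ce^3+][IO3^-]^3
So Ksp = s × (3s)^3 = 27s^4
With s = 1.37 × 10^-3: Ksp = 9.5 x 10^-11

Ksp ≈ 9.5 × 10^-11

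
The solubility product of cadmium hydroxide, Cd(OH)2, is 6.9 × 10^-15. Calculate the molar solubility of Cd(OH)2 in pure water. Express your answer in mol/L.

Cd(OH)2(s) <=> Cd^2+ + 2 OH^-
Ksp = [Cd^2+][OH^-]^2
For each mole of Cd(OH)2 that dissolves: [Cd^2+] = s, [OH^-] = 2s.
Ksp = s(2s)^2 = 4s^3
s^3 = 6.9 × 10^-15 / 4, so s = 1.2 x 10^-5 M

s = 1.2 x 10^-5 M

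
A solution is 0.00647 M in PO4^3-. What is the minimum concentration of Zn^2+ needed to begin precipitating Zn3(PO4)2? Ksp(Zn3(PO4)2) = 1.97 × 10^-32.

[Zn^2+] = 7.78 x 10^-10 M

Zn3(PO4)2(s) ⇌ 3 Zn^2+(aq) + 2 PO4^3-(aq)
Ksp = [Zn^2+]^3[PO4^3-]^2
Precipitation begins when Q = Ksp. With [PO4^3-] = 0.00647 M:
1.97 × 10^-32 = (0.00647)^2 × [Zn^2+]^3
[Zn^2+] = (1.97 × 10^-32 / 4.186 x 10^-5)^(1/3) = 7.78 x 10^-10 M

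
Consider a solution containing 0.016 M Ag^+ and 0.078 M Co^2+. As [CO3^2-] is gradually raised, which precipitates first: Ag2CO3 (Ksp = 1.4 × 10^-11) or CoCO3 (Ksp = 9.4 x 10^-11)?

Precipitation of each salt starts when its ion product equals its Ksp.
For Ag2CO3: 1.4 × 10^-11 = (0.016)^2 × [CO3^2-]  ⇒  [CO3^2-] = 5.5 × 10^-8 M.
For CoCO3: 9.4 x 10^-11 = 0.078 × [CO3^2-]  ⇒  [CO3^2-] = 1.2 × 10^-9 M.
The salt with the lower threshold [CO3^2-] precipitates first: CoCO3.

CoCO3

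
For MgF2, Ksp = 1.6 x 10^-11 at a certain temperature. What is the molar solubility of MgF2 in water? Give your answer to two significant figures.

MgF2(s) <=> Mg^2+(aq) + 2 F^-(aq)
Ksp = [Mg^2+][F^-]^2
If s mol/L of MgF2 dissolves, [Mg^2+] = s and [F^-] = 2s.
Substituting: Ksp = s(2s)^2 = 4s^3
s^3 = 1.6 x 10^-11 / 4, so s = 1.6 × 10^-4 M

s ≈ 1.6e-4 M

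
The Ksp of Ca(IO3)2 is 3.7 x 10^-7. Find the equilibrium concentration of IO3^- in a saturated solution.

[IO3^-] ≈ 9.0e-3 M

Ca(IO3)2(s) ⇌ Ca^2+ + 2 IO3^-
Ksp = [Ca^2+][IO3^-]^2
For each mole of Ca(IO3)2 that dissolves: [Ca^2+] = s, [IO3^-] = 2s.
Ksp = s(2s)^2 = 4s^3
s^3 = 3.7 x 10^-7 / 4, so s = 4.52 × 10^-3 M
[IO3^-] = 2s = 9.0 × 10^-3 M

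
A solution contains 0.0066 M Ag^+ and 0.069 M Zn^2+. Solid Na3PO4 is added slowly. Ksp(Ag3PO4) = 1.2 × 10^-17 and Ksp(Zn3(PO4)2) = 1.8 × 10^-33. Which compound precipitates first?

Zn3(PO4)2

Precipitation of each salt starts when its ion product equals its Ksp.
For Ag3PO4: 1.2 × 10^-17 = (0.0066)^3 × [PO4^3-]  ⇒  [PO4^3-] = 4.2 × 10^-11 M.
For Zn3(PO4)2: 1.8 × 10^-33 = (0.069)^3 × [PO4^3-]^2  ⇒  [PO4^3-] = 2.3 × 10^-15 M.
The salt with the lower threshold [PO4^3-] precipitates first: Zn3(PO4)2.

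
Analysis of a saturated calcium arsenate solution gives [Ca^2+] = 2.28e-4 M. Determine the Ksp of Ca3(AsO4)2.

2.74e-19

Ca3(AsO4)2(s) ⇌ 3 Ca^2+(aq) + 2 AsO4^3-(aq)
Stoichiometry gives [AsO4^3-] = (2/3)[Ca^2+] = 1.520 × 10^-4 M.
Ksp = [Ca^2+]^3[AsO4^3-]^2
Ksp = (2.28 x 10^-4)^3 × (1.520 × 10^-4)^2 = 2.74 × 10^-19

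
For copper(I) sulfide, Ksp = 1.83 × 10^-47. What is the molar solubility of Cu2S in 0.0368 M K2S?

s = 1.11e-23 M

Cu2S(s) ⇌ 2 Cu^+(aq) + S^2-(aq)
Ksp = [Cu^+]^2[S^2-]
Let s be the molar solubility in this solution. [Cu^+] = 2s, [S^2-] = 0.0368 + s ≈ 0.0368 (Ksp is small, so little additional dissolves).
Ksp ≈ (2s)^2 × 0.0368
s = 1.11 × 10^-23 M
Check: s = 1.1 x 10^-23 ≪ 0.0368, so the approximation is valid.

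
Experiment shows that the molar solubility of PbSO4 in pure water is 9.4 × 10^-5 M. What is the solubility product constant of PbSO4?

8.8 x 10^-9

PbSO4(s) <=> Pb^2+ + SO4^2-
For each mole of PbSO4 that dissolves: [Pb^2+] = s, [SO4^2-] = s.
Ksp = [Pb^2+][SO4^2-]
Ksp = s × s = s^2
Ksp = (9.4 × 10^-5)^2 = 8.8 × 10^-9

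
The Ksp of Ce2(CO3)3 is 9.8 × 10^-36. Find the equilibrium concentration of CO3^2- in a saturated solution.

[CO3^2-] ≈ 1.2e-7 M

Ce2(CO3)3(s) ⇌ 2 Ce^3+ + 3 CO3^2-
Ksp = [Ce^3+]^2[CO3^2-]^3
For each mole of Ce2(CO3)3 that dissolves: [Ce^3+] = 2s, [CO3^2-] = 3s.
Substituting: Ksp = (2s)^2(3s)^3 = 108s^5
Solving, s = (9.8 × 10^-36/108)^(1/5) = 3.90 x 10^-8 M
[CO3^2-] = 3s = 1.2 × 10^-7 M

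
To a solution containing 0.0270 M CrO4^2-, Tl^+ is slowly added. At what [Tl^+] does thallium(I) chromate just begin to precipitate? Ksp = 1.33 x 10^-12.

[Tl^+] = 7.02e-6 M

Tl2CrO4(s) ⇌ 2 Tl^+ + CrO4^2-
Ksp = [Tl^+]^2[CrO4^2-]
Precipitation begins when Q = Ksp. With [CrO4^2-] = 0.0270 M:
1.33 x 10^-12 = (0.0270) × [Tl^+]^2
[Tl^+] = (1.33 x 10^-12 / 2.70 x 10^-2)^(1/2) = 7.02 x 10^-6 M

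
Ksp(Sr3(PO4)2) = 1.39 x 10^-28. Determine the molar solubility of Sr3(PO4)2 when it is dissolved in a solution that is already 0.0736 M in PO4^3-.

Sr3(PO4)2(s) ⇌ 3 Sr^2+(aq) + 2 PO4^3-(aq)
Ksp = [Sr^2+]^3[PO4^3-]^2
If s mol/L dissolves here, [Sr^2+] = 3s, [PO4^3-] = 0.0736 + 2s ≈ 0.0736 (since the PO4^3- already present dominates).
Ksp ≈ (3s)^3 × (0.0736)^2
s = 9.83 × 10^-10 M
Check: 2s = 2.0 × 10^-9 ≪ 0.0736, so the approximation is valid.

s = 9.83e-10 M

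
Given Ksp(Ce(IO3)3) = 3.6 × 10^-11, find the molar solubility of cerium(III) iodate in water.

s ≈ 1.1e-3 M

Ce(IO3)3(s) <=> Ce^3+(aq) + 3 IO3^-(aq)
Ksp = [Ce^3+][IO3^-]^3
For each mole of Ce(IO3)3 that dissolves: [Ce^3+] = s, [IO3^-] = 3s.
Substituting: Ksp = s(3s)^3 = 27s^4
Solving, s = (3.6 × 10^-11/27)^(1/4) = 1.1 x 10^-3 M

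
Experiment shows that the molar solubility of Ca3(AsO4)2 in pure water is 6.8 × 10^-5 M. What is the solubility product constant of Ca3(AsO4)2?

Ca3(AsO4)2(s) ⇌ 3 Ca^2+(aq) + 2 AsO4^3-(aq)
If s mol/L of Ca3(AsO4)2 dissolves, [Ca^2+] = 3s and [AsO4^3-] = 2s.
Ksp = [Ca^2+]^3[AsO4^3-]^2
Substituting: Ksp = (3s)^3(2s)^2 = 108s^5
With s = 6.8 x 10^-5: Ksp = 1.6 × 10^-19

Ksp ≈ 1.6 × 10^-19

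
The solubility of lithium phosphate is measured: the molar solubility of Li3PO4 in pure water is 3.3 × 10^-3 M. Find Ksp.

Ksp = 3.2e-9

Li3PO4(s) ⇌ 3 Li^+ + PO4^3-
With molar solubility s: [Li^+] = 3s, [PO4^3-] = s.
Ksp = [Li^+]^3[PO4^3-]
So Ksp = (3s)^3 × s = 27s^4
Ksp = 27 × (3.3 × 10^-3)^4 = 3.2 x 10^-9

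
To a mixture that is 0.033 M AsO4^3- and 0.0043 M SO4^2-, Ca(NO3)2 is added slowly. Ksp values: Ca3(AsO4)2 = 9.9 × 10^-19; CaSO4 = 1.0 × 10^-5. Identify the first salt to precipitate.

Precipitation of each salt starts when its ion product equals its Ksp.
For Ca3(AsO4)2: 9.9 × 10^-19 = (0.033)^2 × [Ca^2+]^3  ⇒  [Ca^2+] = 9.7 × 10^-6 M.
For CaSO4: 1.0 × 10^-5 = 0.0043 × [Ca^2+]  ⇒  [Ca^2+] = 2.3 × 10^-3 M.
The salt with the lower threshold [Ca^2+] precipitates first: Ca3(AsO4)2.

Ca3(AsO4)2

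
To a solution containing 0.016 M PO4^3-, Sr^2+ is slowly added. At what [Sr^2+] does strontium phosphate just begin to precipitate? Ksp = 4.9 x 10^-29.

[Sr^2+] ≈ 5.8 x 10^-9 M

Sr3(PO4)2(s) <=> 3 Sr^2+ + 2 PO4^3-
Ksp = [Sr^2+]^3[PO4^3-]^2
Precipitation begins when Q = Ksp. With [PO4^3-] = 0.016 M:
4.9 x 10^-29 = (0.016)^2 × [Sr^2+]^3
[Sr^2+] = (4.9 x 10^-29 / 2.56 × 10^-4)^(1/3) = 5.8 × 10^-9 M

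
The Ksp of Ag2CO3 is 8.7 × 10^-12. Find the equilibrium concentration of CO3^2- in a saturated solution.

1.3 × 10^-4 M

Ag2CO3(s) ⇌ 2 Ag^+ + CO3^2-
Ksp = [Ag^+]^2[CO3^2-]
If s mol/L of Ag2CO3 dissolves, [Ag^+] = 2s and [CO3^2-] = s.
Substituting: Ksp = (2s)^2s = 4s^3
s = (8.7 × 10^-12 / 4)^(1/3) = 1.30 × 10^-4 M
[CO3^2-] = s = 1.3 x 10^-4 M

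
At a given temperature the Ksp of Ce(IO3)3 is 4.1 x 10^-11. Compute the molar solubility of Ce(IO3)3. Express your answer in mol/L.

s = 1.1 × 10^-3 M

Ce(IO3)3(s) <=> Ce^3+ + 3 IO3^-
Ksp = [Ce^3+][IO3^-]^3
For each mole of Ce(IO3)3 that dissolves: [Ce^3+] = s, [IO3^-] = 3s.
So Ksp = s × (3s)^3 = 27s^4
s = (4.1 x 10^-11 / 27)^(1/4) = 1.1 × 10^-3 M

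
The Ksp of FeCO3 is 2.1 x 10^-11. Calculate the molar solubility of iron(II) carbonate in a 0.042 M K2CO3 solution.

FeCO3(s) ⇌ Fe^2+ + CO3^2-
Ksp = [Fe^2+][CO3^2-]
If s mol/L dissolves here, [Fe^2+] = s, [CO3^2-] = 0.042 + s ≈ 0.042 (Ksp is small, so little additional dissolves).
Ksp ≈ s × 0.042
s = 5.0 × 10^-10 M
Check: s = 5.0 × 10^-10 ≪ 0.042, so the approximation is valid.

s ≈ 5.0 x 10^-10 M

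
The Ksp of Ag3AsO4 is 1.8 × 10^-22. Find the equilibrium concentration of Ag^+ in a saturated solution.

Ag3AsO4(s) <=> 3 Ag^+ + AsO4^3-
Ksp = [Ag^+]^3[AsO4^3-]
Let s = molar solubility. Then [Ag^+] = 3s and [AsO4^3-] = s.
Ksp = (3s)^3s = 27s^4
s^4 = 1.8 × 10^-22 / 27, so s = 1.61 × 10^-6 M
[Ag^+] = 3s = 4.8 × 10^-6 M

4.8 × 10^-6 M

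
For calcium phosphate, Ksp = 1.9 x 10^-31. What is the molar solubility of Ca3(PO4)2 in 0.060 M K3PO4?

Ca3(PO4)2(s) <=> 3 Ca^2+ + 2 PO4^3-
Ksp = [Ca^2+]^3[PO4^3-]^2
Let s = moles of Ca3(PO4)2 that dissolve per litre. [Ca^2+] = 3s, [PO4^3-] = 0.060 + 2s ≈ 0.060 (common-ion effect: PO4^3- is already 0.060 M).
Ksp ≈ (3s)^3 × (0.060)^2
s = 1.3 x 10^-10 M
Check: 2s = 2.5 × 10^-10 ≪ 0.060, so the approximation is valid.

s ≈ 1.3e-10 M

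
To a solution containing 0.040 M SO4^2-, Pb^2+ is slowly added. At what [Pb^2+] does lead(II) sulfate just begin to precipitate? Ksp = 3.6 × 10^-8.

PbSO4(s) ⇌ Pb^2+(aq) + SO4^2-(aq)
Ksp = [Pb^2+][SO4^2-]
Precipitation begins when Q = Ksp. With [SO4^2-] = 0.040 M:
3.6 × 10^-8 = (0.040) × [Pb^2+]
[Pb^2+] = (3.6 × 10^-8 / 4.0 x 10^-2) = 9.0 x 10^-7 M

9.0e-7 M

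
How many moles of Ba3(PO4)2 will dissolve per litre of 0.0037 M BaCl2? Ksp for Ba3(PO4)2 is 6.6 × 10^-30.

s ≈ 5.7 × 10^-12 M

Ba3(PO4)2(s) ⇌ 3 Ba^2+(aq) + 2 PO4^3-(aq)
Ksp = [Ba^2+]^3[PO4^3-]^2
If s mol/L dissolves here, [Ba^2+] = 0.0037 + 3s ≈ 0.0037, [PO4^3-] = 2s (Ksp is small, so little additional dissolves).
Ksp ≈ (0.0037)^3 × (2s)^2
s = 5.7 × 10^-12 M
Check: 3s = 1.7 × 10^-11 ≪ 0.0037, so the approximation is valid.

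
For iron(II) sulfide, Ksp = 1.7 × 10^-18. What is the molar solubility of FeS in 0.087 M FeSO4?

FeS(s) ⇌ Fe^2+ + S^2-
Ksp = [Fe^2+][S^2-]
Let s be the molar solubility in this solution. [Fe^2+] = 0.087 + s ≈ 0.087, [S^2-] = s (common-ion effect: Fe^2+ is already 0.087 M).
Ksp ≈ 0.087 × s
s = 2.0 × 10^-17 M
Check: s = 2.0 x 10^-17 ≪ 0.087, so the approximation is valid.

s = 2.0 x 10^-17 M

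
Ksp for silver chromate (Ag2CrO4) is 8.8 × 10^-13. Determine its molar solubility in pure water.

s = 6.0 × 10^-5 M

Ag2CrO4(s) <=> 2 Ag^+(aq) + CrO4^2-(aq)
Ksp = [Ag^+]^2[CrO4^2-]
For each mole of Ag2CrO4 that dissolves: [Ag^+] = 2s, [CrO4^2-] = s.
Substituting: Ksp = (2s)^2s = 4s^3
s^3 = 8.8 × 10^-13 / 4, so s = 6.0 × 10^-5 M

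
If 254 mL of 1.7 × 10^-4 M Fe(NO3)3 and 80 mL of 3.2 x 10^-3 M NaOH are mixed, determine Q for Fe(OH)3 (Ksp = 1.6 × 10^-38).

Q = 5.8 × 10^-14

Total volume = 254 + 80 = 334 mL.
[Fe^3+] = 1.7 x 10^-4 × (254/334) = 1.29 × 10^-4 M
[OH^-] = 3.2 x 10^-3 × (80/334) = 7.66 x 10^-4 M
Fe(OH)3(s) ⇌ Fe^3+ + 3 OH^-, so Q = [Fe^3+][OH^-]^3
Q = (1.29 × 10^-4)(7.66 × 10^-4)^3 = 5.8 × 10^-14
Q > Ksp, so Fe(OH)3 will precipitate.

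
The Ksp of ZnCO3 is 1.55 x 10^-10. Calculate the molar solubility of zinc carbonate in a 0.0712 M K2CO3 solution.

2.18e-9 M

ZnCO3(s) <=> Zn^2+ + CO3^2-
Ksp = [Zn^2+][CO3^2-]
Let s be the molar solubility in this solution. [Zn^2+] = s, [CO3^2-] = 0.0712 + s ≈ 0.0712 (since CO3^2- from K2CO3 dominates).
Ksp ≈ s × 0.0712
s = 2.18 x 10^-9 M
Check: s = 2.2 × 10^-9 ≪ 0.0712, so the approximation is valid.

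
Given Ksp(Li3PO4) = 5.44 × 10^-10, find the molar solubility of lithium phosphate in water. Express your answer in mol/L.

2.12e-3 M

Li3PO4(s) ⇌ 3 Li^+ + PO4^3-
Ksp = [Li^+]^3[PO4^3-]
Let s = molar solubility. Then [Li^+] = 3s and [PO4^3-] = s.
Substituting: Ksp = (3s)^3s = 27s^4
Solving, s = (5.44 × 10^-10/27)^(1/4) = 2.12 × 10^-3 M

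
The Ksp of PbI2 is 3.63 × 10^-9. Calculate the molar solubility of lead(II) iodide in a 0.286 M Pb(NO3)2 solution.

PbI2(s) ⇌ Pb^2+(aq) + 2 I^-(aq)
Ksp = [Pb^2+][I^-]^2
Let s = moles of PbI2 that dissolve per litre. [Pb^2+] = 0.286 + s ≈ 0.286, [I^-] = 2s (common-ion effect: Pb^2+ is already 0.286 M).
Ksp ≈ 0.286 × (2s)^2
s = 5.63 × 10^-5 M
Check: s = 5.6 x 10^-5 ≪ 0.286, so the approximation is valid.

5.63 x 10^-5 M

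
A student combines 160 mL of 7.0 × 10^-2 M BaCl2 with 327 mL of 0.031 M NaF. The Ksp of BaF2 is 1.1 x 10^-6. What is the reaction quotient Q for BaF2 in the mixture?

1.0e-5

Total volume = 160 + 327 = 487 mL.
[Ba^2+] = 7.0 × 10^-2 × (160/487) = 2.30 × 10^-2 M
[F^-] = 3.1 × 10^-2 × (327/487) = 2.08 × 10^-2 M
BaF2(s) ⇌ Ba^2+ + 2 F^-, so Q = [Ba^2+][F^-]^2
Q = (2.30 x 10^-2)(2.08 × 10^-2)^2 = 1.0 x 10^-5
Q > Ksp, so BaF2 will precipitate.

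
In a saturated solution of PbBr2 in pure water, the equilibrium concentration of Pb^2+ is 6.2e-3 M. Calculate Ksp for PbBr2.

PbBr2(s) ⇌ Pb^2+(aq) + 2 Br^-(aq)
Stoichiometry gives [Br^-] = (2/1)[Pb^2+] = 1.24 × 10^-2 M.
Ksp = [Pb^2+][Br^-]^2
Ksp = 6.2 × 10^-3 × (1.24 x 10^-2)^2 = 9.5 x 10^-7

Ksp = 9.5 × 10^-7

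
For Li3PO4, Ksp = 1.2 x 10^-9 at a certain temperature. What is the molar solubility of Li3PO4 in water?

Li3PO4(s) ⇌ 3 Li^+ + PO4^3-
Ksp = [Li^+]^3[PO4^3-]
For each mole of Li3PO4 that dissolves: [Li^+] = 3s, [PO4^3-] = s.
Ksp = (3s)^3s = 27s^4
Solving, s = (1.2 x 10^-9/27)^(1/4) = 2.6 × 10^-3 M

s = 2.6e-3 M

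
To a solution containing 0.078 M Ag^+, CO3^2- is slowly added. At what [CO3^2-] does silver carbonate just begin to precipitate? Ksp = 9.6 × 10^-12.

Ag2CO3(s) ⇌ 2 Ag^+ + CO3^2-
Ksp = [Ag^+]^2[CO3^2-]
Precipitation begins when Q = Ksp. With [Ag^+] = 0.078 M:
9.6 × 10^-12 = (0.078)^2 × [CO3^2-]
[CO3^2-] = (9.6 × 10^-12 / 6.08 × 10^-3) = 1.6 × 10^-9 M

1.6e-9 M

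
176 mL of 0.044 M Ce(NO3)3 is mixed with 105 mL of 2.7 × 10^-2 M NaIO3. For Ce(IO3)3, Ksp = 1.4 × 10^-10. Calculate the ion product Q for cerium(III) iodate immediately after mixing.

Q = 2.8 x 10^-8

Total volume = 176 + 105 = 281 mL.
[Ce^3+] = 4.4 × 10^-2 × (176/281) = 2.76 × 10^-2 M
[IO3^-] = 2.7 × 10^-2 × (105/281) = 1.01 x 10^-2 M
Ce(IO3)3(s) ⇌ Ce^3+ + 3 IO3^-, so Q = [Ce^3+][IO3^-]^3
Q = (2.76 x 10^-2)(1.01 x 10^-2)^3 = 2.8 × 10^-8
Q > Ksp, so Ce(IO3)3 will precipitate.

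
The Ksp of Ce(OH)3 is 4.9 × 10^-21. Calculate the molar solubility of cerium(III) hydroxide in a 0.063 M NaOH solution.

Ce(OH)3(s) ⇌ Ce^3+ + 3 OH^-
Ksp = [Ce^3+][OH^-]^3
If s mol/L dissolves here, [Ce^3+] = s, [OH^-] = 0.063 + 3s ≈ 0.063 (since OH^- from NaOH dominates).
Ksp ≈ s × (0.063)^3
s = 2.0 x 10^-17 M
Check: 3s = 5.9 × 10^-17 ≪ 0.063, so the approximation is valid.

s ≈ 2.0 × 10^-17 M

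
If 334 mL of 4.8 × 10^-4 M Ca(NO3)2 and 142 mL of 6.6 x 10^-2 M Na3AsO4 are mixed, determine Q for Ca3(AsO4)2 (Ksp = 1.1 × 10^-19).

Q = 1.5 × 10^-14

Total volume = 334 + 142 = 476 mL.
[Ca^2+] = 4.8 × 10^-4 × (334/476) = 3.37 × 10^-4 M
[AsO4^3-] = 6.6 x 10^-2 × (142/476) = 1.97 x 10^-2 M
Ca3(AsO4)2(s) <=> 3 Ca^2+ + 2 AsO4^3-, so Q = [Ca^2+]^3[AsO4^3-]^2
Q = (3.37 × 10^-4)^3(1.97 × 10^-2)^2 = 1.5 x 10^-14
Q > Ksp, so Ca3(AsO4)2 will precipitate.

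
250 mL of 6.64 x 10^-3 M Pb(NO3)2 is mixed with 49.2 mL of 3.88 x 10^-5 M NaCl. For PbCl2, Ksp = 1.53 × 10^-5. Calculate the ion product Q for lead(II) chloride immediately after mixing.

Q = 2.26 × 10^-13

Total volume = 250 + 49.2 = 299.2 mL.
[Pb^2+] = 6.64 x 10^-3 × (250/299.2) = 5.548 × 10^-3 M
[Cl^-] = 3.88 × 10^-5 × (49.2/299.2) = 6.380 × 10^-6 M
PbCl2(s) <=> Pb^2+ + 2 Cl^-, so Q = [Pb^2+][Cl^-]^2
Q = (5.548 x 10^-3)(6.380 × 10^-6)^2 = 2.26 × 10^-13
Q < Ksp, so no precipitate of PbCl2 forms.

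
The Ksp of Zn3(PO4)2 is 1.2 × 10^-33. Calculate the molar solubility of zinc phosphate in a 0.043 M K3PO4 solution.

Zn3(PO4)2(s) <=> 3 Zn^2+ + 2 PO4^3-
Ksp = [Zn^2+]^3[PO4^3-]^2
If s mol/L dissolves here, [Zn^2+] = 3s, [PO4^3-] = 0.043 + 2s ≈ 0.043 (since PO4^3- from K3PO4 dominates).
Ksp ≈ (3s)^3 × (0.043)^2
s = 2.9 × 10^-11 M
Check: 2s = 5.8 x 10^-11 ≪ 0.043, so the approximation is valid.

s = 2.9e-11 M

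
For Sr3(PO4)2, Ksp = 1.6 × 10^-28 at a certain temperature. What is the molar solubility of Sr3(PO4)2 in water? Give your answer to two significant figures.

s ≈ 1.1 × 10^-6 M

Sr3(PO4)2(s) ⇌ 3 Sr^2+(aq) + 2 PO4^3-(aq)
Ksp = [Sr^2+]^3[PO4^3-]^2
For each mole of Sr3(PO4)2 that dissolves: [Sr^2+] = 3s, [PO4^3-] = 2s.
Substituting: Ksp = (3s)^3(2s)^2 = 108s^5
Solving, s = (1.6 × 10^-28/108)^(1/5) = 1.1 × 10^-6 M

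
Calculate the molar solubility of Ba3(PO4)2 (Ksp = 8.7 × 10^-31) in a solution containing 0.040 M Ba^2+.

s = 5.8e-14 M

Ba3(PO4)2(s) <=> 3 Ba^2+(aq) + 2 PO4^3-(aq)
Ksp = [Ba^2+]^3[PO4^3-]^2
Let s be the molar solubility in this solution. [Ba^2+] = 0.040 + 3s ≈ 0.040, [PO4^3-] = 2s (Ksp is small, so little additional dissolves).
Ksp ≈ (0.040)^3 × (2s)^2
s = 5.8 × 10^-14 M
Check: 3s = 1.7 × 10^-13 ≪ 0.040, so the approximation is valid.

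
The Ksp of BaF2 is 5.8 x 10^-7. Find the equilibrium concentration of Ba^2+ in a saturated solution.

BaF2(s) ⇌ Ba^2+ + 2 F^-
Ksp = [Ba^2+][F^-]^2
With molar solubility s: [Ba^2+] = s, [F^-] = 2s.
Substituting: Ksp = s(2s)^2 = 4s^3
s = (5.8 x 10^-7 / 4)^(1/3) = 5.25 x 10^-3 M
[Ba^2+] = s = 5.3 x 10^-3 M

[Ba^2+] ≈ 5.3 x 10^-3 M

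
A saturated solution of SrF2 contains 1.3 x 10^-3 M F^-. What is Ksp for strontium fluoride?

SrF2(s) ⇌ Sr^2+ + 2 F^-
Stoichiometry gives [Sr^2+] = (1/2)[F^-] = 6.50 × 10^-4 M.
Ksp = [Sr^2+][F^-]^2
Ksp = 6.50 × 10^-4 × (1.3 × 10^-3)^2 = 1.1 × 10^-9

Ksp ≈ 1.1e-9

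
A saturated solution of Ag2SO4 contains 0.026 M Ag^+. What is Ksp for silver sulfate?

Ksp = 8.8e-6

Ag2SO4(s) <=> 2 Ag^+ + SO4^2-
Stoichiometry gives [SO4^2-] = (1/2)[Ag^+] = 1.30 × 10^-2 M.
Ksp = [Ag^+]^2[SO4^2-]
Ksp = (2.6 × 10^-2)^2 × 1.30 × 10^-2 = 8.8 x 10^-6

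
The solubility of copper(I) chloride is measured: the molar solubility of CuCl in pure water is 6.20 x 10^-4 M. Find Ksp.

CuCl(s) ⇌ Cu^+(aq) + Cl^-(aq)
For each mole of CuCl that dissolves: [Cu^+] = s, [Cl^-] = s.
Ksp = [Cu^+][Cl^-]
Ksp = (s)(s) = s^2
With s = 6.20 × 10^-4: Ksp = 3.84 × 10^-7

Ksp ≈ 3.84 x 10^-7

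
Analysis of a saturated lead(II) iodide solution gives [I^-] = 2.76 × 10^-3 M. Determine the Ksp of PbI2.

PbI2(s) ⇌ Pb^2+ + 2 I^-
Stoichiometry gives [Pb^2+] = (1/2)[I^-] = 1.380 × 10^-3 M.
Ksp = [Pb^2+][I^-]^2
Ksp = 1.380 × 10^-3 × (2.76 × 10^-3)^2 = 1.05 x 10^-8

Ksp = 1.05e-8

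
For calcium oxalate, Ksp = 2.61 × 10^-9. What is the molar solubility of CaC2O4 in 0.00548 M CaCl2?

4.76 × 10^-7 M

CaC2O4(s) <=> Ca^2+(aq) + C2O4^2-(aq)
Ksp = [Ca^2+][C2O4^2-]
Let s = moles of CaC2O4 that dissolve per litre. [Ca^2+] = 0.00548 + s ≈ 0.00548, [C2O4^2-] = s (since Ca^2+ from CaCl2 dominates).
Ksp ≈ 0.00548 × s
s = 4.76 × 10^-7 M
Check: s = 4.8 x 10^-7 ≪ 0.00548, so the approximation is valid.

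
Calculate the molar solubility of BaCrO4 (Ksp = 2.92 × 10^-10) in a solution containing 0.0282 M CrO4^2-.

BaCrO4(s) ⇌ Ba^2+ + CrO4^2-
Ksp = [Ba^2+][CrO4^2-]
Let s = moles of BaCrO4 that dissolve per litre. [Ba^2+] = s, [CrO4^2-] = 0.0282 + s ≈ 0.0282 (Ksp is small, so little additional dissolves).
Ksp ≈ s × 0.0282
s = 1.04 × 10^-8 M
Check: s = 1.0 x 10^-8 ≪ 0.0282, so the approximation is valid.

s ≈ 1.04 × 10^-8 M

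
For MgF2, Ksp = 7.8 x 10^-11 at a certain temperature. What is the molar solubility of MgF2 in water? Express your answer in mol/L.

MgF2(s) <=> Mg^2+(aq) + 2 F^-(aq)
Ksp = [Mg^2+][F^-]^2
If s mol/L of MgF2 dissolves, [Mg^2+] = s and [F^-] = 2s.
Substituting: Ksp = s(2s)^2 = 4s^3
s^3 = 7.8 x 10^-11 / 4, so s = 2.7 x 10^-4 M

s = 2.7 × 10^-4 M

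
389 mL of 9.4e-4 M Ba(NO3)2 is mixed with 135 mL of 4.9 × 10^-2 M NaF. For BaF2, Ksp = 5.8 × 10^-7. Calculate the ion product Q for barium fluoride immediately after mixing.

Total volume = 389 + 135 = 524 mL.
[Ba^2+] = 9.4 x 10^-4 × (389/524) = 6.98 x 10^-4 M
[F^-] = 4.9 × 10^-2 × (135/524) = 1.26 × 10^-2 M
BaF2(s) ⇌ Ba^2+ + 2 F^-, so Q = [Ba^2+][F^-]^2
Q = (6.98 × 10^-4)(1.26 x 10^-2)^2 = 1.1 × 10^-7
Q < Ksp, so no precipitate of BaF2 forms.

1.1e-7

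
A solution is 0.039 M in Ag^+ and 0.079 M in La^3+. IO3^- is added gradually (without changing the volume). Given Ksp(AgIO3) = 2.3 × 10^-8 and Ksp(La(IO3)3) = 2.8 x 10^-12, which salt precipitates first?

Precipitation of each salt starts when its ion product equals its Ksp.
For AgIO3: 2.3 × 10^-8 = 0.039 × [IO3^-]  ⇒  [IO3^-] = 5.9 × 10^-7 M.
For La(IO3)3: 2.8 x 10^-12 = 0.079 × [IO3^-]^3  ⇒  [IO3^-] = 3.3 × 10^-4 M.
The salt with the lower threshold [IO3^-] precipitates first: AgIO3.

AgIO3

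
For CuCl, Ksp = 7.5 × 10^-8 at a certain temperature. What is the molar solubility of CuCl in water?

CuCl(s) <=> Cu^+(aq) + Cl^-(aq)
Ksp = [Cu^+][Cl^-]
If s mol/L of CuCl dissolves, [Cu^+] = s and [Cl^-] = s.
Ksp = s^2
s = √(7.5 × 10^-8) = 2.7 × 10^-4 M

s = 2.7 x 10^-4 M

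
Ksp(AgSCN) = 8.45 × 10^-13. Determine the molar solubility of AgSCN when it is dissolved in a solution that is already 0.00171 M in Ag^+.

AgSCN(s) ⇌ Ag^+(aq) + SCN^-(aq)
Ksp = [Ag^+][SCN^-]
Let s be the molar solubility in this solution. [Ag^+] = 0.00171 + s ≈ 0.00171, [SCN^-] = s (since the Ag^+ already present dominates).
Ksp ≈ 0.00171 × s
s = 4.94 × 10^-10 M
Check: s = 4.9 × 10^-10 ≪ 0.00171, so the approximation is valid.

s = 4.94 × 10^-10 M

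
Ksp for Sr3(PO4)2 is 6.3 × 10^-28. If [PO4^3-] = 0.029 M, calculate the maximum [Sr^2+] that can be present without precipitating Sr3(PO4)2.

[Sr^2+] = 9.1e-9 M

Sr3(PO4)2(s) ⇌ 3 Sr^2+(aq) + 2 PO4^3-(aq)
Ksp = [Sr^2+]^3[PO4^3-]^2
Precipitation begins when Q = Ksp. With [PO4^3-] = 0.029 M:
6.3 × 10^-28 = (0.029)^2 × [Sr^2+]^3
[Sr^2+] = (6.3 × 10^-28 / 8.41 x 10^-4)^(1/3) = 9.1 × 10^-9 M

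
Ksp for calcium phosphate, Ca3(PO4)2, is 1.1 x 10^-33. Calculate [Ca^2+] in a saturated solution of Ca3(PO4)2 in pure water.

3.0e-7 M

Ca3(PO4)2(s) ⇌ 3 Ca^2+ + 2 PO4^3-
Ksp = [Ca^2+]^3[PO4^3-]^2
Let s = molar solubility. Then [Ca^2+] = 3s and [PO4^3-] = 2s.
Ksp = (3s)^3(2s)^2 = 108s^5
s = (1.1 x 10^-33 / 108)^(1/5) = 1.00 × 10^-7 M
[Ca^2+] = 3s = 3.0 × 10^-7 M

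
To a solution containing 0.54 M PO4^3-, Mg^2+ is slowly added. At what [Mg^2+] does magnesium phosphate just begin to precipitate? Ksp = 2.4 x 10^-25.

Mg3(PO4)2(s) <=> 3 Mg^2+ + 2 PO4^3-
Ksp = [Mg^2+]^3[PO4^3-]^2
Precipitation begins when Q = Ksp. With [PO4^3-] = 0.54 M:
2.4 x 10^-25 = (0.54)^2 × [Mg^2+]^3
[Mg^2+] = (2.4 x 10^-25 / 2.92 x 10^-1)^(1/3) = 9.4 x 10^-9 M

[Mg^2+] ≈ 9.4 × 10^-9 M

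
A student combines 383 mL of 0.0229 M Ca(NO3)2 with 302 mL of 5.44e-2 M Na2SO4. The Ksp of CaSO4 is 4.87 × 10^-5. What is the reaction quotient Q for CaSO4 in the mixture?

Q = 3.07 x 10^-4

Total volume = 383 + 302 = 685 mL.
[Ca^2+] = 2.29 × 10^-2 × (383/685) = 1.280 × 10^-2 M
[SO4^2-] = 5.44 × 10^-2 × (302/685) = 2.398 × 10^-2 M
CaSO4(s) ⇌ Ca^2+ + SO4^2-, so Q = [Ca^2+][SO4^2-]
Q = (1.280 x 10^-2)(2.398 × 10^-2) = 3.07 x 10^-4
Q > Ksp, so CaSO4 will precipitate.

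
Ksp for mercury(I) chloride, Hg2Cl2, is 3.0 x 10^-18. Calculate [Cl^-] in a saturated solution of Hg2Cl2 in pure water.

1.8e-6 M

Hg2Cl2(s) ⇌ Hg2^2+(aq) + 2 Cl^-(aq)
Ksp = [Hg2^2+][Cl^-]^2
With molar solubility s: [Hg2^2+] = s, [Cl^-] = 2s.
Substituting: Ksp = s(2s)^2 = 4s^3
Solving, s = (3.0 x 10^-18/4)^(1/3) = 9.09 × 10^-7 M
[Cl^-] = 2s = 1.8 × 10^-6 M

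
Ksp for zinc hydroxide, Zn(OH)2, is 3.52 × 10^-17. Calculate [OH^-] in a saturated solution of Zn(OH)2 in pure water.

Zn(OH)2(s) <=> Zn^2+ + 2 OH^-
Ksp = [Zn^2+][OH^-]^2
Let s = molar solubility. Then [Zn^2+] = s and [OH^-] = 2s.
Ksp = s(2s)^2 = 4s^3
s = (3.52 × 10^-17 / 4)^(1/3) = 2.065 x 10^-6 M
[OH^-] = 2s = 4.13 × 10^-6 M

[OH^-] ≈ 4.13 x 10^-6 M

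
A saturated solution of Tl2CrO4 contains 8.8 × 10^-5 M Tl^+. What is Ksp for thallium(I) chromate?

Tl2CrO4(s) ⇌ 2 Tl^+(aq) + CrO4^2-(aq)
Stoichiometry gives [CrO4^2-] = (1/2)[Tl^+] = 4.40 × 10^-5 M.
Ksp = [Tl^+]^2[CrO4^2-]
Ksp = (8.8 × 10^-5)^2 × 4.40 x 10^-5 = 3.4 × 10^-13

3.4 x 10^-13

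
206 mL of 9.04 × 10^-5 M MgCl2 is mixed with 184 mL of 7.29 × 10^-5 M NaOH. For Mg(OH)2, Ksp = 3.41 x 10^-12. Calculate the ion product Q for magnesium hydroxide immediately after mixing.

Q ≈ 5.65 × 10^-14

Total volume = 206 + 184 = 390 mL.
[Mg^2+] = 9.04 x 10^-5 × (206/390) = 4.775 x 10^-5 M
[OH^-] = 7.29 x 10^-5 × (184/390) = 3.439 x 10^-5 M
Mg(OH)2(s) ⇌ Mg^2+(aq) + 2 OH^-(aq), so Q = [Mg^2+][OH^-]^2
Q = (4.775 x 10^-5)(3.439 × 10^-5)^2 = 5.65 x 10^-14
Q < Ksp, so no precipitate of Mg(OH)2 forms.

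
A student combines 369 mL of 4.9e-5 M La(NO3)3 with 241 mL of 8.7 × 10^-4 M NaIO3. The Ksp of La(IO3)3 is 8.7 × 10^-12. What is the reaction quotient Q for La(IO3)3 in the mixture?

Q = 1.2 × 10^-15

Total volume = 369 + 241 = 610 mL.
[La^3+] = 4.9 × 10^-5 × (369/610) = 2.96 × 10^-5 M
[IO3^-] = 8.7 x 10^-4 × (241/610) = 3.44 x 10^-4 M
La(IO3)3(s) ⇌ La^3+(aq) + 3 IO3^-(aq), so Q = [La^3+][IO3^-]^3
Q = (2.96 × 10^-5)(3.44 x 10^-4)^3 = 1.2 x 10^-15
Q < Ksp, so no precipitate of La(IO3)3 forms.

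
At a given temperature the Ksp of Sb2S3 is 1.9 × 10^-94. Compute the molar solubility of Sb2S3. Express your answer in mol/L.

7.1 × 10^-20 M

Sb2S3(s) ⇌ 2 Sb^3+ + 3 S^2-
Ksp = [Sb^3+]^2[S^2-]^3
Let s = molar solubility. Then [Sb^3+] = 2s and [S^2-] = 3s.
Ksp = (2s)^2(3s)^3 = 108s^5
s = (1.9 × 10^-94 / 108)^(1/5) = 7.1 × 10^-20 M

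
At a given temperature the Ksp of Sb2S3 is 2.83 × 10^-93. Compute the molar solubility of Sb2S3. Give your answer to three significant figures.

s = 1.21 x 10^-19 M

Sb2S3(s) ⇌ 2 Sb^3+(aq) + 3 S^2-(aq)
Ksp = [Sb^3+]^2[S^2-]^3
For each mole of Sb2S3 that dissolves: [Sb^3+] = 2s, [S^2-] = 3s.
Ksp = (2s)^2(3s)^3 = 108s^5
s = (2.83 × 10^-93 / 108)^(1/5) = 1.21 × 10^-19 M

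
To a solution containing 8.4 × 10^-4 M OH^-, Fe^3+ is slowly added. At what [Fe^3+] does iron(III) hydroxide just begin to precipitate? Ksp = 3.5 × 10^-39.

[Fe^3+] ≈ 5.9 x 10^-30 M

Fe(OH)3(s) <=> Fe^3+ + 3 OH^-
Ksp = [Fe^3+][OH^-]^3
Precipitation begins when Q = Ksp. With [OH^-] = 8.4 × 10^-4 M:
3.5 × 10^-39 = (8.4 × 10^-4)^3 × [Fe^3+]
[Fe^3+] = (3.5 × 10^-39 / 5.93 × 10^-10) = 5.9 × 10^-30 M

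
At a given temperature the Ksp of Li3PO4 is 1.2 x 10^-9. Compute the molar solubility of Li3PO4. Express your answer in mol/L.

Li3PO4(s) <=> 3 Li^+ + PO4^3-
Ksp = [Li^+]^3[PO4^3-]
Let s = molar solubility. Then [Li^+] = 3s and [PO4^3-] = s.
So Ksp = (3s)^3 × s = 27s^4
s = (1.2 x 10^-9 / 27)^(1/4) = 2.6 × 10^-3 M

s = 2.6e-3 M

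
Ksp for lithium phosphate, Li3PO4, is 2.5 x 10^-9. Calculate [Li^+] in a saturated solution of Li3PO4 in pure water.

Li3PO4(s) ⇌ 3 Li^+(aq) + PO4^3-(aq)
Ksp = [Li^+]^3[PO4^3-]
For each mole of Li3PO4 that dissolves: [Li^+] = 3s, [PO4^3-] = s.
So Ksp = (3s)^3 × s = 27s^4
s = (2.5 x 10^-9 / 27)^(1/4) = 3.10 x 10^-3 M
[Li^+] = 3s = 9.3 × 10^-3 M

[Li^+] = 9.3e-3 M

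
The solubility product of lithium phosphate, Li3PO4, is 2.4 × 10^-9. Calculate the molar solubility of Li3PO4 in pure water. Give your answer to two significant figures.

Li3PO4(s) <=> 3 Li^+ + PO4^3-
Ksp = [Li^+]^3[PO4^3-]
For each mole of Li3PO4 that dissolves: [Li^+] = 3s, [PO4^3-] = s.
Substituting: Ksp = (3s)^3s = 27s^4
s^4 = 2.4 × 10^-9 / 27, so s = 3.1 x 10^-3 M

s = 3.1 × 10^-3 M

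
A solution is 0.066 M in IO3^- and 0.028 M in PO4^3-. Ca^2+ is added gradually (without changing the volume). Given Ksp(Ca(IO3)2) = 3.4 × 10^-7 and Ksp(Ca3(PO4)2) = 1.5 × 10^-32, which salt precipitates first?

Precipitation of each salt starts when its ion product equals its Ksp.
For Ca(IO3)2: 3.4 × 10^-7 = (0.066)^2 × [Ca^2+]  ⇒  [Ca^2+] = 7.8 × 10^-5 M.
For Ca3(PO4)2: 1.5 × 10^-32 = (0.028)^2 × [Ca^2+]^3  ⇒  [Ca^2+] = 2.7 × 10^-10 M.
The salt with the lower threshold [Ca^2+] precipitates first: Ca3(PO4)2.

Ca3(PO4)2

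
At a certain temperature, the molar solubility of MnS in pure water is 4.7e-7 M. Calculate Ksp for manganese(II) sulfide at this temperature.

Ksp = 2.2e-13

MnS(s) ⇌ Mn^2+(aq) + S^2-(aq)
For each mole of MnS that dissolves: [Mn^2+] = s, [S^2-] = s.
Ksp = [Mn^2+][S^2-]
Ksp = (s)(s) = s^2
With s = 4.7 × 10^-7: Ksp = 2.2 × 10^-13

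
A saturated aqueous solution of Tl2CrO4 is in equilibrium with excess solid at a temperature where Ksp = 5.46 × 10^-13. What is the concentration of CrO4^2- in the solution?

Tl2CrO4(s) <=> 2 Tl^+(aq) + CrO4^2-(aq)
Ksp = [Tl^+]^2[CrO4^2-]
Let s = molar solubility. Then [Tl^+] = 2s and [CrO4^2-] = s.
Substituting: Ksp = (2s)^2s = 4s^3
s = (5.46 × 10^-13 / 4)^(1/3) = 5.149 x 10^-5 M
[CrO4^2-] = s = 5.15 x 10^-5 M

[CrO4^2-] ≈ 5.15 x 10^-5 M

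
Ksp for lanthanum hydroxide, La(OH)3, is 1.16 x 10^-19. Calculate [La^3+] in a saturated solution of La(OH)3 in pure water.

La(OH)3(s) ⇌ La^3+ + 3 OH^-
Ksp = [La^3+][OH^-]^3
For each mole of La(OH)3 that dissolves: [La^3+] = s, [OH^-] = 3s.
So Ksp = s × (3s)^3 = 27s^4
s^4 = 1.16 x 10^-19 / 27, so s = 8.096 × 10^-6 M
[La^3+] = s = 8.10 x 10^-6 M

8.10 × 10^-6 M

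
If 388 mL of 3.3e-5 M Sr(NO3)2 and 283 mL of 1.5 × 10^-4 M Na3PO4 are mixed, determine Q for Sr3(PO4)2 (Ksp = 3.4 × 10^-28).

Q = 2.8 × 10^-23

Total volume = 388 + 283 = 671 mL.
[Sr^2+] = 3.3 × 10^-5 × (388/671) = 1.91 × 10^-5 M
[PO4^3-] = 1.5 × 10^-4 × (283/671) = 6.33 × 10^-5 M
Sr3(PO4)2(s) ⇌ 3 Sr^2+(aq) + 2 PO4^3-(aq), so Q = [Sr^2+]^3[PO4^3-]^2
Q = (1.91 x 10^-5)^3(6.33 × 10^-5)^2 = 2.8 × 10^-23
Q > Ksp, so Sr3(PO4)2 will precipitate.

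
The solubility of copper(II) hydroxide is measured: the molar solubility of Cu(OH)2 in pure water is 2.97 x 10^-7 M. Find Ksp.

Cu(OH)2(s) ⇌ Cu^2+(aq) + 2 OH^-(aq)
With molar solubility s: [Cu^2+] = s, [OH^-] = 2s.
Ksp = [Cu^2+][OH^-]^2
So Ksp = s × (2s)^2 = 4s^3
Ksp = 4 × (2.97 × 10^-7)^3 = 1.05 x 10^-19

1.05 x 10^-19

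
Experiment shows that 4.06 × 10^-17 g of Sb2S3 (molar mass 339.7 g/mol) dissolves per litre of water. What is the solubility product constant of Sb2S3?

Molar solubility s = (4.06 × 10^-17 g/L) / (339.7 g/mol) = 1.195 × 10^-19 M.
Sb2S3(s) ⇌ 2 Sb^3+ + 3 S^2-
For each mole of Sb2S3 that dissolves: [Sb^3+] = 2s, [S^2-] = 3s.
Ksp = [Sb^3+]^2[S^2-]^3
Ksp = (2s)^2(3s)^3 = 108s^5
Ksp = 108 × (1.195 × 10^-19)^5 = 2.63 × 10^-93

2.63e-93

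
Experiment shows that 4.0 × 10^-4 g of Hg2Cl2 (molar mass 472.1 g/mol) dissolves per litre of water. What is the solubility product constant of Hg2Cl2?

Molar solubility s = (4.0 × 10^-4 g/L) / (472.1 g/mol) = 8.47 × 10^-7 M.
Hg2Cl2(s) ⇌ Hg2^2+ + 2 Cl^-
With molar solubility s: [Hg2^2+] = s, [Cl^-] = 2s.
Ksp = [Hg2^2+][Cl^-]^2
Substituting: Ksp = s(2s)^2 = 4s^3
With s = 8.47 x 10^-7: Ksp = 2.4 × 10^-18

2.4e-18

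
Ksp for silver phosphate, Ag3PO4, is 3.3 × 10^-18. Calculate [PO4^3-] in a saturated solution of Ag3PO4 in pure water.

[PO4^3-] ≈ 1.9 × 10^-5 M

Ag3PO4(s) <=> 3 Ag^+(aq) + PO4^3-(aq)
Ksp = [Ag^+]^3[PO4^3-]
For each mole of Ag3PO4 that dissolves: [Ag^+] = 3s, [PO4^3-] = s.
Ksp = (3s)^3s = 27s^4
Solving, s = (3.3 × 10^-18/27)^(1/4) = 1.87 × 10^-5 M
[PO4^3-] = s = 1.9 × 10^-5 M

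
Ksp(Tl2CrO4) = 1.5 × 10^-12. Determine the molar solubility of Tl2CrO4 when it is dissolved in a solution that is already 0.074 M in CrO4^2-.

Tl2CrO4(s) ⇌ 2 Tl^+(aq) + CrO4^2-(aq)
Ksp = [Tl^+]^2[CrO4^2-]
Let s be the molar solubility in this solution. [Tl^+] = 2s, [CrO4^2-] = 0.074 + s ≈ 0.074 (Ksp is small, so little additional dissolves).
Ksp ≈ (2s)^2 × 0.074
s = 2.3 x 10^-6 M
Check: s = 2.3 × 10^-6 ≪ 0.074, so the approximation is valid.

s ≈ 2.3 × 10^-6 M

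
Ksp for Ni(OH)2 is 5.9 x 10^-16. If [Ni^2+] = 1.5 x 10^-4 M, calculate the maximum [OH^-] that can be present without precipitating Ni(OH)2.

Ni(OH)2(s) ⇌ Ni^2+(aq) + 2 OH^-(aq)
Ksp = [Ni^2+][OH^-]^2
Precipitation begins when Q = Ksp. With [Ni^2+] = 1.5 x 10^-4 M:
5.9 x 10^-16 = (1.5 x 10^-4) × [OH^-]^2
[OH^-] = (5.9 x 10^-16 / 1.5 x 10^-4)^(1/2) = 2.0 x 10^-6 M

[OH^-] = 2.0 × 10^-6 M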